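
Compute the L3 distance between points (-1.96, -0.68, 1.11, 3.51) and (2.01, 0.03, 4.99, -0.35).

(Σ|x_i - y_i|^3)^(1/3) = (|-1.96 - 2.01|^3 + |-0.68 - 0.03|^3 + |1.11 - 4.99|^3 + |3.51 - (-0.35)|^3)^(1/3)
= (3.97^3 + 0.71^3 + 3.88^3 + 3.86^3)^(1/3) ≈ (62.5708 + 0.3579 + 58.4111 + 57.5125)^(1/3) = (178.8523)^(1/3) ≈ 5.6342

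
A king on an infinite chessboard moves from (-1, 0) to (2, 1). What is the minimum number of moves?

max(|x_i - y_i|) = max(|-1 - 2|, |0 - 1|) = max(3, 1) = 3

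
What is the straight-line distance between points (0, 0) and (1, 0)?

√(Σ(x_i - y_i)²) = √((0 - 1)² + (0 - 0)²)
= √((-1)² + 0²) = √(1 + 0) = √1 = 1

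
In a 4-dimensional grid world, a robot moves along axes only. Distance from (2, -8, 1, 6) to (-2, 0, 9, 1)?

Σ|x_i - y_i| = |2 - (-2)| + |-8 - 0| + |1 - 9| + |6 - 1| = 4 + 8 + 8 + 5 = 25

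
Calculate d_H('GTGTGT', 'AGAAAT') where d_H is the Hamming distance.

Differing positions: 1, 2, 3, 4, 5. Hamming distance = 5.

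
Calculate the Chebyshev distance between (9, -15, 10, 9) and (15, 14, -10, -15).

max(|x_i - y_i|) = max(|9 - 15|, |-15 - 14|, |10 - (-10)|, |9 - (-15)|) = max(6, 29, 20, 24) = 29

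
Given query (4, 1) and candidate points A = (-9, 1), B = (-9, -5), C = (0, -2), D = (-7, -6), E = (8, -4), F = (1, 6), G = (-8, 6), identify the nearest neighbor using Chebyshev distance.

Distances: d(A) = 13, d(B) = 13, d(C) = 4, d(D) = 11, d(E) = 5, d(F) = 5, d(G) = 12. Nearest: C = (0, -2) with distance 4.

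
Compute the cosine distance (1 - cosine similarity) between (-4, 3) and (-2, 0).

With u = (-4, 3), v = (-2, 0):
u·v = (-4)·(-2) + 3·0 = 8 + 0 = 8.
|u| = √((-4)² + 3²) = √25, |v| = √((-2)² + 0²) = √4, so |u||v| = √(25·4) = √100 = 10.
cos θ = (u·v)/(|u||v|) = 8/10 = 0.8
Cosine distance = 1 - cos θ = 1 - 0.8 = 0.2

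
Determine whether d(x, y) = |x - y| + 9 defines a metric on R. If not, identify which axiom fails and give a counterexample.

No. d fails identity of indiscernibles (specifically d(x,x) = 0): d(-6, -6) = |-6 - (-6)| + 9 = 0 + 9 = 9 ≠ 0.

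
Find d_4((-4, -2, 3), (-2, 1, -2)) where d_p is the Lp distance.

(Σ|x_i - y_i|^4)^(1/4) = (|-4 - (-2)|^4 + |-2 - 1|^4 + |3 - (-2)|^4)^(1/4)
= (2^4 + 3^4 + 5^4)^(1/4) = (16 + 81 + 625)^(1/4) = (722)^(1/4) ≈ 5.1836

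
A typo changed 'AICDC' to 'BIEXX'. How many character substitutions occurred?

Differing positions: 1, 3, 4, 5. Hamming distance = 4.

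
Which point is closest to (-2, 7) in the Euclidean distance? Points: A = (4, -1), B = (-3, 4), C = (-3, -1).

Distances: d(A) = 10, d(B) ≈ 3.1623, d(C) ≈ 8.0623. Nearest: B = (-3, 4) with distance 3.1623.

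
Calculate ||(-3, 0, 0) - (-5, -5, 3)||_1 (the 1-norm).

Σ|x_i - y_i| = |-3 - (-5)| + |0 - (-5)| + |0 - 3| = 2 + 5 + 3 = 10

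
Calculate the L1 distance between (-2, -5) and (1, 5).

Σ|x_i - y_i| = |-2 - 1| + |-5 - 5| = 3 + 10 = 13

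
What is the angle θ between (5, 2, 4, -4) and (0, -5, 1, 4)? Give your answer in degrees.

With u = (5, 2, 4, -4), v = (0, -5, 1, 4):
u·v = 5·0 + 2·(-5) + 4·1 + (-4)·4 = 0 + (-10) + 4 + (-16) = -22.
|u| = √(5² + 2² + 4² + (-4)²) = √61, |v| = √(0² + (-5)² + 1² + 4²) = √42, so |u||v| = √(61·42) = √2562.
cos θ = (u·v)/(|u||v|) = -22/√2562 ≈ -0.434643
θ = arccos(-0.434643) ≈ 115.76°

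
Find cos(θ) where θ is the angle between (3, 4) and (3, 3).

With u = (3, 4), v = (3, 3):
u·v = 3·3 + 4·3 = 9 + 12 = 21.
|u| = √(3² + 4²) = √25, |v| = √(3² + 3²) = √18, so |u||v| = √(25·18) = √450.
cos θ = (u·v)/(|u||v|) = 21/√450 ≈ 0.9899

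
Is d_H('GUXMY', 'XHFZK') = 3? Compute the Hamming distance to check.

Differing positions: 1, 2, 3, 4, 5. Hamming distance = 5, so the claim that d_H = 3 is false.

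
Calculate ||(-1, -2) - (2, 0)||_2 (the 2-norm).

(Σ|x_i - y_i|^2)^(1/2) = (|-1 - 2|^2 + |-2 - 0|^2)^(1/2)
= (3^2 + 2^2)^(1/2) = (9 + 4)^(1/2) = (13)^(1/2) ≈ 3.6056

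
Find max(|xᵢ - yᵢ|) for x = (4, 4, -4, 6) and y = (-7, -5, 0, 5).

max(|x_i - y_i|) = max(|4 - (-7)|, |4 - (-5)|, |-4 - 0|, |6 - 5|) = max(11, 9, 4, 1) = 11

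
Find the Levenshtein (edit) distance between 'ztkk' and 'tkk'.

Let D[i][j] be the edit distance between the first i characters of 'ztkk' and the first j characters of 'tkk', with D[i][0] = i, D[0][j] = j, and D[i][j] = D[i-1][j-1] if the characters match, else 1 + min(D[i-1][j], D[i][j-1], D[i-1][j-1]). Filling the table (rows: prefixes of 'ztkk', columns: prefixes of 'tkk'):
     ε  t  k  k
  ε  0  1  2  3
  z  1  1  2  3
  t  2  1  2  3
  k  3  2  1  2
  k  4  3  2  1
The bottom-right entry gives D[4][3] = 1, so no sequence of fewer than 1 edit works. Backtracking through the table gives one optimal edit sequence (1 edit):
  ztkk → tkk (del z @1)
Edit distance = 1.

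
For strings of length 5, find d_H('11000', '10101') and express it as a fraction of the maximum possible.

Differing positions: 2, 3, 5. Hamming distance = 3. The maximum possible Hamming distance for length-5 strings is 5, so d_H/5 = 3/5 = 0.6.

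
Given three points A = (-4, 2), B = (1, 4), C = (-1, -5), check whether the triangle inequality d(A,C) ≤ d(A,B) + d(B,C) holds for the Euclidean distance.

d(A,B) = √(5² + 2²) = √29 ≈ 5.3852, d(B,C) = √(2² + 9²) = √85 ≈ 9.2195, d(A,C) = √(3² + 7²) = √58 ≈ 7.6158.
d(A,C) ≈ 7.6158 ≤ 5.3852 + 9.2195 = 14.6047. Triangle inequality is satisfied.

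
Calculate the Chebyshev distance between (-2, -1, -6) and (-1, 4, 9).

max(|x_i - y_i|) = max(|-2 - (-1)|, |-1 - 4|, |-6 - 9|) = max(1, 5, 15) = 15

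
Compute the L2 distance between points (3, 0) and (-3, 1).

(Σ|x_i - y_i|^2)^(1/2) = (|3 - (-3)|^2 + |0 - 1|^2)^(1/2)
= (6^2 + 1^2)^(1/2) = (36 + 1)^(1/2) = (37)^(1/2) ≈ 6.0828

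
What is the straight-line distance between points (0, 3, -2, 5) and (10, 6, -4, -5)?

√(Σ(x_i - y_i)²) = √((0 - 10)² + (3 - 6)² + (-2 - (-4))² + (5 - (-5))²)
= √((-10)² + (-3)² + 2² + 10²) = √(100 + 9 + 4 + 100) = √213 ≈ 14.5945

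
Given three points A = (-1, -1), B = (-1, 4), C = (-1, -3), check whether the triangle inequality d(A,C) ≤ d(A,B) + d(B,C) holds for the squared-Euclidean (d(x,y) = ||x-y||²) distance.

d(A,B) = 0² + 5² = 25, d(B,C) = 0² + 7² = 49, d(A,C) = 0² + 2² = 4.
d(A,C) = 4 ≤ 25 + 49 = 74. Triangle inequality is satisfied.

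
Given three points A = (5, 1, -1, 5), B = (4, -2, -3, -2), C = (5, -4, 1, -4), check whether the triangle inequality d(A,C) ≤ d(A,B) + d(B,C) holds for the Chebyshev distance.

d(A,B) = max(1, 3, 2, 7) = 7, d(B,C) = max(1, 2, 4, 2) = 4, d(A,C) = max(0, 5, 2, 9) = 9.
d(A,C) = 9 ≤ 7 + 4 = 11. Triangle inequality is satisfied.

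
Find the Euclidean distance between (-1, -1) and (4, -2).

√(Σ(x_i - y_i)²) = √((-1 - 4)² + (-1 - (-2))²)
= √((-5)² + 1²) = √(25 + 1) = √26 ≈ 5.099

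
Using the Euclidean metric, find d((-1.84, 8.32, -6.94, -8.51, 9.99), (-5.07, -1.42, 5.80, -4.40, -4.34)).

√(Σ(x_i - y_i)²) = √((-1.84 - (-5.07))² + (8.32 - (-1.42))² + (-6.94 - 5.8)² + (-8.51 - (-4.4))² + (9.99 - (-4.34))²)
= √(3.23² + 9.74² + (-12.74)² + (-4.11)² + 14.33²) = √(10.4329 + 94.8676 + 162.3076 + 16.8921 + 205.3489) = √489.8491 ≈ 22.1325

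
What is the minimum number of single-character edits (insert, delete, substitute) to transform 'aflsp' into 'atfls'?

Let D[i][j] be the edit distance between the first i characters of 'aflsp' and the first j characters of 'atfls', with D[i][0] = i, D[0][j] = j, and D[i][j] = D[i-1][j-1] if the characters match, else 1 + min(D[i-1][j], D[i][j-1], D[i-1][j-1]). Filling the table (rows: prefixes of 'aflsp', columns: prefixes of 'atfls'):
     ε  a  t  f  l  s
  ε  0  1  2  3  4  5
  a  1  0  1  2  3  4
  f  2  1  1  1  2  3
  l  3  2  2  2  1  2
  s  4  3  3  3  2  1
  p  5  4  4  4  3  2
The bottom-right entry gives D[5][5] = 2, so no sequence of fewer than 2 edits works. Backtracking through the table gives one optimal edit sequence (2 edits):
  aflsp → atflsp (ins t @2)
  atflsp → atfls (del p @6)
Edit distance = 2.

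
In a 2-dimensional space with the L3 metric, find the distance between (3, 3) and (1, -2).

(Σ|x_i - y_i|^3)^(1/3) = (|3 - 1|^3 + |3 - (-2)|^3)^(1/3)
= (2^3 + 5^3)^(1/3) = (8 + 125)^(1/3) = (133)^(1/3) ≈ 5.1045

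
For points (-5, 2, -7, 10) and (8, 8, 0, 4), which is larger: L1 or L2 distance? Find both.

L1 = |-5 - 8| + |2 - 8| + |-7 - 0| + |10 - 4| = 13 + 6 + 7 + 6 = 32
L2 = √(13² + 6² + 7² + 6²) = √290 ≈ 17.0294
L1 ≥ L2 always (equality iff movement is along one axis); L1 > L2 here.
Ratio L1/L2 = 32/√290 ≈ 1.8791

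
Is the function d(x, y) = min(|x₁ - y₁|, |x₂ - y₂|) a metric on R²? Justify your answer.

No. d fails identity of indiscernibles: take x = (-3, 0) and y = (-3, 4). Then d(x,y) = min(|-3 - (-3)|, |0 - 4|) = min(0, 4) = 0, yet x ≠ y.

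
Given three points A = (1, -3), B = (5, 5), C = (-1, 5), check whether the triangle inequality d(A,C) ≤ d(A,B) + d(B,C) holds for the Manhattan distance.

d(A,B) = 4 + 8 = 12, d(B,C) = 6 + 0 = 6, d(A,C) = 2 + 8 = 10.
d(A,C) = 10 ≤ 12 + 6 = 18. Triangle inequality is satisfied.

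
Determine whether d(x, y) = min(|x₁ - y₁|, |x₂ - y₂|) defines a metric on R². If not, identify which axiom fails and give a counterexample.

No. d fails identity of indiscernibles: take x = (-3, 0) and y = (-3, 9). Then d(x,y) = min(|-3 - (-3)|, |0 - 9|) = min(0, 9) = 0, yet x ≠ y.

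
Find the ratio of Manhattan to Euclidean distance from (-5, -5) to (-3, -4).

L1 = |-5 - (-3)| + |-5 - (-4)| = 2 + 1 = 3
L2 = √(2² + 1²) = √5 ≈ 2.2361
L1 ≥ L2 always (equality iff movement is along one axis); L1 > L2 here.
Ratio L1/L2 = 3/√5 ≈ 1.3416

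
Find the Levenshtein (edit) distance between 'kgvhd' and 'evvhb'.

Let D[i][j] be the edit distance between the first i characters of 'kgvhd' and the first j characters of 'evvhb', with D[i][0] = i, D[0][j] = j, and D[i][j] = D[i-1][j-1] if the characters match, else 1 + min(D[i-1][j], D[i][j-1], D[i-1][j-1]). Filling the table (rows: prefixes of 'kgvhd', columns: prefixes of 'evvhb'):
     ε  e  v  v  h  b
  ε  0  1  2  3  4  5
  k  1  1  2  3  4  5
  g  2  2  2  3  4  5
  v  3  3  2  2  3  4
  h  4  4  3  3  2  3
  d  5  5  4  4  3  3
The bottom-right entry gives D[5][5] = 3, so no sequence of fewer than 3 edits works. Backtracking through the table gives one optimal edit sequence (3 edits):
  kgvhd → egvhd (sub k→e @1)
  egvhd → evvhd (sub g→v @2)
  evvhd → evvhb (sub d→b @5)
Edit distance = 3.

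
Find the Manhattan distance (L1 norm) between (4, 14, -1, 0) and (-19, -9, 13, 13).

Σ|x_i - y_i| = |4 - (-19)| + |14 - (-9)| + |-1 - 13| + |0 - 13| = 23 + 23 + 14 + 13 = 73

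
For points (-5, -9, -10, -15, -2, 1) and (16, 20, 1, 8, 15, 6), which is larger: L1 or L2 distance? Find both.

L1 = |-5 - 16| + |-9 - 20| + |-10 - 1| + |-15 - 8| + |-2 - 15| + |1 - 6| = 21 + 29 + 11 + 23 + 17 + 5 = 106
L2 = √(21² + 29² + 11² + 23² + 17² + 5²) = √2246 ≈ 47.392
L1 ≥ L2 always (equality iff movement is along one axis); L1 > L2 here.
Ratio L1/L2 = 106/√2246 ≈ 2.2367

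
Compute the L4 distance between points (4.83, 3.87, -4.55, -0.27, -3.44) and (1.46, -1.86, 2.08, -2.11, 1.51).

(Σ|x_i - y_i|^4)^(1/4) = (|4.83 - 1.46|^4 + |3.87 - (-1.86)|^4 + |-4.55 - 2.08|^4 + |-0.27 - (-2.11)|^4 + |-3.44 - 1.51|^4)^(1/4)
= (3.37^4 + 5.73^4 + 6.63^4 + 1.84^4 + 4.95^4)^(1/4) ≈ (128.9792 + 1077.9993 + 1932.2091 + 11.4623 + 600.3725)^(1/4) = (3751.0224)^(1/4) ≈ 7.826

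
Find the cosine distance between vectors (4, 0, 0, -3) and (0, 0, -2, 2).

With u = (4, 0, 0, -3), v = (0, 0, -2, 2):
u·v = 4·0 + 0·0 + 0·(-2) + (-3)·2 = 0 + 0 + 0 + (-6) = -6.
|u| = √(4² + 0² + 0² + (-3)²) = √25, |v| = √(0² + 0² + (-2)² + 2²) = √8, so |u||v| = √(25·8) = √200.
cos θ = (u·v)/(|u||v|) = -6/√200 ≈ -0.4243
Cosine distance = 1 - cos θ ≈ 1 - (-0.4243) = 1.4243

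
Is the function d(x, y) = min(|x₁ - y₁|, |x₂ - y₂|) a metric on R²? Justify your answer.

No. d fails identity of indiscernibles: take x = (0, 0) and y = (0, 1). Then d(x,y) = min(|0 - 0|, |0 - 1|) = min(0, 1) = 0, yet x ≠ y.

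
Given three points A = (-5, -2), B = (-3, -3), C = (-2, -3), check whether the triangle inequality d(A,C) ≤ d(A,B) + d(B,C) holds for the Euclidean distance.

d(A,B) = √(2² + 1²) = √5 ≈ 2.2361, d(B,C) = √(1² + 0²) = √1 = 1, d(A,C) = √(3² + 1²) = √10 ≈ 3.1623.
d(A,C) ≈ 3.1623 ≤ 2.2361 + 1 = 3.2361. Triangle inequality is satisfied.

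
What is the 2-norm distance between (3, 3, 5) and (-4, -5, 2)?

(Σ|x_i - y_i|^2)^(1/2) = (|3 - (-4)|^2 + |3 - (-5)|^2 + |5 - 2|^2)^(1/2)
= (7^2 + 8^2 + 3^2)^(1/2) = (49 + 64 + 9)^(1/2) = (122)^(1/2) ≈ 11.0454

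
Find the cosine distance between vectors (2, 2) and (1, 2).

With u = (2, 2), v = (1, 2):
u·v = 2·1 + 2·2 = 2 + 4 = 6.
|u| = √(2² + 2²) = √8, |v| = √(1² + 2²) = √5, so |u||v| = √(8·5) = √40.
cos θ = (u·v)/(|u||v|) = 6/√40 ≈ 0.9487
Cosine distance = 1 - cos θ ≈ 1 - 0.9487 = 0.0513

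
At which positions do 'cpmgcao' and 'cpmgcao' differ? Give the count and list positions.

Differing positions: none. Hamming distance = 0.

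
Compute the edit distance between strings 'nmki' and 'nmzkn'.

Let D[i][j] be the edit distance between the first i characters of 'nmki' and the first j characters of 'nmzkn', with D[i][0] = i, D[0][j] = j, and D[i][j] = D[i-1][j-1] if the characters match, else 1 + min(D[i-1][j], D[i][j-1], D[i-1][j-1]). Filling the table (rows: prefixes of 'nmki', columns: prefixes of 'nmzkn'):
     ε  n  m  z  k  n
  ε  0  1  2  3  4  5
  n  1  0  1  2  3  4
  m  2  1  0  1  2  3
  k  3  2  1  1  1  2
  i  4  3  2  2  2  2
The bottom-right entry gives D[4][5] = 2, so no sequence of fewer than 2 edits works. Backtracking through the table gives one optimal edit sequence (2 edits):
  nmki → nmzki (ins z @3)
  nmzki → nmzkn (sub i→n @5)
Edit distance = 2.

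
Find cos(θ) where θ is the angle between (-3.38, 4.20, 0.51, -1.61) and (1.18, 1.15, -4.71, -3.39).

With u = (-3.38, 4.20, 0.51, -1.61), v = (1.18, 1.15, -4.71, -3.39):
u·v = (-3.38)·1.18 + 4.2·1.15 + 0.51·(-4.71) + (-1.61)·(-3.39) = (-3.9884) + 4.83 + (-2.4021) + 5.4579 = 3.8974.
|u| = √((-3.38)² + 4.2² + 0.51² + (-1.61)²) = √(11.4244 + 17.64 + 0.2601 + 2.5921) = √31.9166, |v| = √(1.18² + 1.15² + (-4.71)² + (-3.39)²) = √(1.3924 + 1.3225 + 22.1841 + 11.4921) = √36.3911.
cos θ = (u·v)/(|u||v|) = 3.8974/(√31.9166·√36.3911) ≈ 0.1144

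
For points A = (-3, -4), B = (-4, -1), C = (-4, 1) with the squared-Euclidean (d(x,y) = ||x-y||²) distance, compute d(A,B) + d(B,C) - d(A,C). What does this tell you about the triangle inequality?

d(A,B) = 1² + 3² = 10, d(B,C) = 0² + 2² = 4, d(A,C) = 1² + 5² = 26.
d(A,B) + d(B,C) - d(A,C) = 10 + 4 - 26 = 14 - 26 = -12. This is < 0, so the triangle inequality FAILS for these points (squared-Euclidean is not a metric).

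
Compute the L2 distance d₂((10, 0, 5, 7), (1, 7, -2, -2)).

√(Σ(x_i - y_i)²) = √((10 - 1)² + (0 - 7)² + (5 - (-2))² + (7 - (-2))²)
= √(9² + (-7)² + 7² + 9²) = √(81 + 49 + 49 + 81) = √260 ≈ 16.1245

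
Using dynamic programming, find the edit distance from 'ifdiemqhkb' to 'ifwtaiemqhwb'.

Let D[i][j] be the edit distance between the first i characters of 'ifdiemqhkb' and the first j characters of 'ifwtaiemqhwb', with D[i][0] = i, D[0][j] = j, and D[i][j] = D[i-1][j-1] if the characters match, else 1 + min(D[i-1][j], D[i][j-1], D[i-1][j-1]). Filling the table (rows: prefixes of 'ifdiemqhkb', columns: prefixes of 'ifwtaiemqhwb'):
     ε  i  f  w  t  a  i  e  m  q  h  w  b
  ε  0  1  2  3  4  5  6  7  8  9 10 11 12
  i  1  0  1  2  3  4  5  6  7  8  9 10 11
  f  2  1  0  1  2  3  4  5  6  7  8  9 10
  d  3  2  1  1  2  3  4  5  6  7  8  9 10
  i  4  3  2  2  2  3  3  4  5  6  7  8  9
  e  5  4  3  3  3  3  4  3  4  5  6  7  8
  m  6  5  4  4  4  4  4  4  3  4  5  6  7
  q  7  6  5  5  5  5  5  5  4  3  4  5  6
  h  8  7  6  6  6  6  6  6  5  4  3  4  5
  k  9  8  7  7  7  7  7  7  6  5  4  4  5
  b 10  9  8  8  8  8  8  8  7  6  5  5  4
The bottom-right entry gives D[10][12] = 4, so no sequence of fewer than 4 edits works. Backtracking through the table gives one optimal edit sequence (4 edits):
  ifdiemqhkb → ifwdiemqhkb (ins w @3)
  ifwdiemqhkb → ifwtdiemqhkb (ins t @4)
  ifwtdiemqhkb → ifwtaiemqhkb (sub d→a @5)
  ifwtaiemqhkb → ifwtaiemqhwb (sub k→w @11)
Edit distance = 4.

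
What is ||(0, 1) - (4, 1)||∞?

max(|x_i - y_i|) = max(|0 - 4|, |1 - 1|) = max(4, 0) = 4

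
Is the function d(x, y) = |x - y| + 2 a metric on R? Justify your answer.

No. d fails identity of indiscernibles (specifically d(x,x) = 0): d(-3, -3) = |-3 - (-3)| + 2 = 0 + 2 = 2 ≠ 0.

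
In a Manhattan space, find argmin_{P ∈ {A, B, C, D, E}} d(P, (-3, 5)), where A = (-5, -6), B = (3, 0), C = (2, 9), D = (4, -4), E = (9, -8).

Distances: d(A) = 13, d(B) = 11, d(C) = 9, d(D) = 16, d(E) = 25. Nearest: C = (2, 9) with distance 9.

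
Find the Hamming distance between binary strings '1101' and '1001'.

Differing positions: 2. Hamming distance = 1.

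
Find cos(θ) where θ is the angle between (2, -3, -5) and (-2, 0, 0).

With u = (2, -3, -5), v = (-2, 0, 0):
u·v = 2·(-2) + (-3)·0 + (-5)·0 = (-4) + 0 + 0 = -4.
|u| = √(2² + (-3)² + (-5)²) = √38, |v| = √((-2)² + 0² + 0²) = √4, so |u||v| = √(38·4) = √152.
cos θ = (u·v)/(|u||v|) = -4/√152 ≈ -0.3244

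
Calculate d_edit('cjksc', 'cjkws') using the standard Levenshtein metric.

Let D[i][j] be the edit distance between the first i characters of 'cjksc' and the first j characters of 'cjkws', with D[i][0] = i, D[0][j] = j, and D[i][j] = D[i-1][j-1] if the characters match, else 1 + min(D[i-1][j], D[i][j-1], D[i-1][j-1]). Filling the table (rows: prefixes of 'cjksc', columns: prefixes of 'cjkws'):
     ε  c  j  k  w  s
  ε  0  1  2  3  4  5
  c  1  0  1  2  3  4
  j  2  1  0  1  2  3
  k  3  2  1  0  1  2
  s  4  3  2  1  1  1
  c  5  4  3  2  2  2
The bottom-right entry gives D[5][5] = 2, so no sequence of fewer than 2 edits works. Backtracking through the table gives one optimal edit sequence (2 edits):
  cjksc → cjkwc (sub s→w @4)
  cjkwc → cjkws (sub c→s @5)
Edit distance = 2.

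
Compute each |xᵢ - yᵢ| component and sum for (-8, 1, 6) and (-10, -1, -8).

Σ|x_i - y_i| = |-8 - (-10)| + |1 - (-1)| + |6 - (-8)| = 2 + 2 + 14 = 18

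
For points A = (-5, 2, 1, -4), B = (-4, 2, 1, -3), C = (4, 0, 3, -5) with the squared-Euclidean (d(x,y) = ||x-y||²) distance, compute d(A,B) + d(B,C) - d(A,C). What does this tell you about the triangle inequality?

d(A,B) = 1² + 0² + 0² + 1² = 2, d(B,C) = 8² + 2² + 2² + 2² = 76, d(A,C) = 9² + 2² + 2² + 1² = 90.
d(A,B) + d(B,C) - d(A,C) = 2 + 76 - 90 = 78 - 90 = -12. This is < 0, so the triangle inequality FAILS for these points (squared-Euclidean is not a metric).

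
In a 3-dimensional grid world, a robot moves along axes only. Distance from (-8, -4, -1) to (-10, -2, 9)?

Σ|x_i - y_i| = |-8 - (-10)| + |-4 - (-2)| + |-1 - 9| = 2 + 2 + 10 = 14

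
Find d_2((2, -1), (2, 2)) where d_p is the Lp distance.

(Σ|x_i - y_i|^2)^(1/2) = (|2 - 2|^2 + |-1 - 2|^2)^(1/2)
= (0^2 + 3^2)^(1/2) = (0 + 9)^(1/2) = (9)^(1/2) = 3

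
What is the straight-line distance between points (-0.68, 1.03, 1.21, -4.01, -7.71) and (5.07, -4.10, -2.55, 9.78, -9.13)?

√(Σ(x_i - y_i)²) = √((-0.68 - 5.07)² + (1.03 - (-4.1))² + (1.21 - (-2.55))² + (-4.01 - 9.78)² + (-7.71 - (-9.13))²)
= √((-5.75)² + 5.13² + 3.76² + (-13.79)² + 1.42²) = √(33.0625 + 26.3169 + 14.1376 + 190.1641 + 2.0164) = √265.6975 ≈ 16.3002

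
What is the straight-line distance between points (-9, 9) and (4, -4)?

√(Σ(x_i - y_i)²) = √((-9 - 4)² + (9 - (-4))²)
= √((-13)² + 13²) = √(169 + 169) = √338 ≈ 18.3848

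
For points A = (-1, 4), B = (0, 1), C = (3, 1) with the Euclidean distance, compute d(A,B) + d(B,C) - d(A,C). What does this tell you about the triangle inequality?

d(A,B) = √(1² + 3²) = √10 ≈ 3.1623, d(B,C) = √(3² + 0²) = √9 = 3, d(A,C) = √(4² + 3²) = √25 = 5.
d(A,B) + d(B,C) - d(A,C) = 3.1623 + 3 - 5 = 6.1623 - 5 = 1.1623 (to 4 decimal places). This is ≥ 0, so the triangle inequality holds for these points.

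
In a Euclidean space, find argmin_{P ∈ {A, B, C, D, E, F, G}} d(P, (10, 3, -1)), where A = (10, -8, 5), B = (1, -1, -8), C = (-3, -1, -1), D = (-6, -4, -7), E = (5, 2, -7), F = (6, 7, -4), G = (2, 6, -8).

Distances: d(A) ≈ 12.53, d(B) ≈ 12.083, d(C) ≈ 13.6015, d(D) ≈ 18.4662, d(E) ≈ 7.874, d(F) ≈ 6.4031, d(G) ≈ 11.0454. Nearest: F = (6, 7, -4) with distance 6.4031.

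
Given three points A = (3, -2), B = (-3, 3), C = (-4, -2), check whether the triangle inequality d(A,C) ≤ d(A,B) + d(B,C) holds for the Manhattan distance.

d(A,B) = 6 + 5 = 11, d(B,C) = 1 + 5 = 6, d(A,C) = 7 + 0 = 7.
d(A,C) = 7 ≤ 11 + 6 = 17. Triangle inequality is satisfied.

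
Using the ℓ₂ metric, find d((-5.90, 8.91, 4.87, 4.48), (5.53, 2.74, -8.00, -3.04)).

√(Σ(x_i - y_i)²) = √((-5.9 - 5.53)² + (8.91 - 2.74)² + (4.87 - (-8))² + (4.48 - (-3.04))²)
= √((-11.43)² + 6.17² + 12.87² + 7.52²) = √(130.6449 + 38.0689 + 165.6369 + 56.5504) = √390.9011 ≈ 19.7712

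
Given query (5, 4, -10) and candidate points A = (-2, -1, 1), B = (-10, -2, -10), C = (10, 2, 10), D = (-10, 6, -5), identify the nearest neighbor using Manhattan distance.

Distances: d(A) = 23, d(B) = 21, d(C) = 27, d(D) = 22. Nearest: B = (-10, -2, -10) with distance 21.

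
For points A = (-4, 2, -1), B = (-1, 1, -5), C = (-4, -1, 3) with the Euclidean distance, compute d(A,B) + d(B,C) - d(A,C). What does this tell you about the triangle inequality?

d(A,B) = √(3² + 1² + 4²) = √26 ≈ 5.099, d(B,C) = √(3² + 2² + 8²) = √77 ≈ 8.775, d(A,C) = √(0² + 3² + 4²) = √25 = 5.
d(A,B) + d(B,C) - d(A,C) = 5.099 + 8.775 - 5 = 13.874 - 5 = 8.874 (to 4 decimal places). This is ≥ 0, so the triangle inequality holds for these points.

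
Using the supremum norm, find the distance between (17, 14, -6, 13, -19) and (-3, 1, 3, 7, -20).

max(|x_i - y_i|) = max(|17 - (-3)|, |14 - 1|, |-6 - 3|, |13 - 7|, |-19 - (-20)|) = max(20, 13, 9, 6, 1) = 20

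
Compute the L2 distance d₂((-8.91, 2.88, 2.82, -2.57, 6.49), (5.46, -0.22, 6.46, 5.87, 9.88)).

√(Σ(x_i - y_i)²) = √((-8.91 - 5.46)² + (2.88 - (-0.22))² + (2.82 - 6.46)² + (-2.57 - 5.87)² + (6.49 - 9.88)²)
= √((-14.37)² + 3.1² + (-3.64)² + (-8.44)² + (-3.39)²) = √(206.4969 + 9.61 + 13.2496 + 71.2336 + 11.4921) = √312.0822 ≈ 17.6658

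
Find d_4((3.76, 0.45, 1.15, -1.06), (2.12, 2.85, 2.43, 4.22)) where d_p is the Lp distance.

(Σ|x_i - y_i|^4)^(1/4) = (|3.76 - 2.12|^4 + |0.45 - 2.85|^4 + |1.15 - 2.43|^4 + |-1.06 - 4.22|^4)^(1/4)
= (1.64^4 + 2.4^4 + 1.28^4 + 5.28^4)^(1/4) ≈ (7.2339 + 33.1776 + 2.6844 + 777.2052)^(1/4) = (820.3011)^(1/4) ≈ 5.3517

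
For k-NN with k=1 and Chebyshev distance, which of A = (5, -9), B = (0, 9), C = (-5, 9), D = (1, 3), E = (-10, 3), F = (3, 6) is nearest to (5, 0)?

Distances: d(A) = 9, d(B) = 9, d(C) = 10, d(D) = 4, d(E) = 15, d(F) = 6. Nearest: D = (1, 3) with distance 4.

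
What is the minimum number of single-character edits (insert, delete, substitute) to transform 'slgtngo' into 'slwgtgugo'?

Let D[i][j] be the edit distance between the first i characters of 'slgtngo' and the first j characters of 'slwgtgugo', with D[i][0] = i, D[0][j] = j, and D[i][j] = D[i-1][j-1] if the characters match, else 1 + min(D[i-1][j], D[i][j-1], D[i-1][j-1]). Filling the table (rows: prefixes of 'slgtngo', columns: prefixes of 'slwgtgugo'):
     ε  s  l  w  g  t  g  u  g  o
  ε  0  1  2  3  4  5  6  7  8  9
  s  1  0  1  2  3  4  5  6  7  8
  l  2  1  0  1  2  3  4  5  6  7
  g  3  2  1  1  1  2  3  4  5  6
  t  4  3  2  2  2  1  2  3  4  5
  n  5  4  3  3  3  2  2  3  4  5
  g  6  5  4  4  3  3  2  3  3  4
  o  7  6  5  5  4  4  3  3  4  3
The bottom-right entry gives D[7][9] = 3, so no sequence of fewer than 3 edits works. Backtracking through the table gives one optimal edit sequence (3 edits):
  slgtngo → slwgtngo (ins w @3)
  slwgtngo → slwgtgngo (ins g @6)
  slwgtgngo → slwgtgugo (sub n→u @7)
Edit distance = 3.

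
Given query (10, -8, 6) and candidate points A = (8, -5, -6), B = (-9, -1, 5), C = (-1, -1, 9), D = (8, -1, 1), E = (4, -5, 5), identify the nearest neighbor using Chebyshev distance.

Distances: d(A) = 12, d(B) = 19, d(C) = 11, d(D) = 7, d(E) = 6. Nearest: E = (4, -5, 5) with distance 6.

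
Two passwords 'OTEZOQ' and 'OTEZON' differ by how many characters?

Differing positions: 6. Hamming distance = 1.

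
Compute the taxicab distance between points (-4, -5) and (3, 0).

Σ|x_i - y_i| = |-4 - 3| + |-5 - 0| = 7 + 5 = 12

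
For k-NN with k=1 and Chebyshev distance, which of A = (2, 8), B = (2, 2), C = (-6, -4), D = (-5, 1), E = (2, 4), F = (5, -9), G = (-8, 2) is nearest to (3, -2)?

Distances: d(A) = 10, d(B) = 4, d(C) = 9, d(D) = 8, d(E) = 6, d(F) = 7, d(G) = 11. Nearest: B = (2, 2) with distance 4.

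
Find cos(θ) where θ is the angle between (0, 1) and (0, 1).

With u = (0, 1), v = (0, 1):
u·v = 0·0 + 1·1 = 0 + 1 = 1.
|u| = √(0² + 1²) = √1, |v| = √(0² + 1²) = √1, so |u||v| = √(1·1) = √1 = 1.
cos θ = (u·v)/(|u||v|) = 1/1 = 1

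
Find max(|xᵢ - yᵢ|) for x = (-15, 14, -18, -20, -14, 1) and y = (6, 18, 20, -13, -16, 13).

max(|x_i - y_i|) = max(|-15 - 6|, |14 - 18|, |-18 - 20|, |-20 - (-13)|, |-14 - (-16)|, |1 - 13|) = max(21, 4, 38, 7, 2, 12) = 38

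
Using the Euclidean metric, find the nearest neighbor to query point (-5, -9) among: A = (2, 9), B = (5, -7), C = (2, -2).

Distances: d(A) ≈ 19.3132, d(B) ≈ 10.198, d(C) ≈ 9.8995. Nearest: C = (2, -2) with distance 9.8995.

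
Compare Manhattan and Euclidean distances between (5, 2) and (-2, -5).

L1 = |5 - (-2)| + |2 - (-5)| = 7 + 7 = 14
L2 = √(7² + 7²) = √98 ≈ 9.8995
L1 ≥ L2 always (equality iff movement is along one axis); L1 > L2 here.
Ratio L1/L2 = 14/√98 ≈ 1.4142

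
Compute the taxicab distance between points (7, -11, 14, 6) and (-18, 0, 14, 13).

Σ|x_i - y_i| = |7 - (-18)| + |-11 - 0| + |14 - 14| + |6 - 13| = 25 + 11 + 0 + 7 = 43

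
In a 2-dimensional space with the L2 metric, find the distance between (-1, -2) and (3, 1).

(Σ|x_i - y_i|^2)^(1/2) = (|-1 - 3|^2 + |-2 - 1|^2)^(1/2)
= (4^2 + 3^2)^(1/2) = (16 + 9)^(1/2) = (25)^(1/2) = 5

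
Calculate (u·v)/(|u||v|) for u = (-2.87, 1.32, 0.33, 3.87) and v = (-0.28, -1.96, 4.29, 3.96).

With u = (-2.87, 1.32, 0.33, 3.87), v = (-0.28, -1.96, 4.29, 3.96):
u·v = (-2.87)·(-0.28) + 1.32·(-1.96) + 0.33·4.29 + 3.87·3.96 = 0.8036 + (-2.5872) + 1.4157 + 15.3252 = 14.9573.
|u| = √((-2.87)² + 1.32² + 0.33² + 3.87²) = √(8.2369 + 1.7424 + 0.1089 + 14.9769) = √25.0651, |v| = √((-0.28)² + (-1.96)² + 4.29² + 3.96²) = √(0.0784 + 3.8416 + 18.4041 + 15.6816) = √38.0057.
cos θ = (u·v)/(|u||v|) = 14.9573/(√25.0651·√38.0057) ≈ 0.4846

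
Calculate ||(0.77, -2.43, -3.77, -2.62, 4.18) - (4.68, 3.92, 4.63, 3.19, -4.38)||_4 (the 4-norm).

(Σ|x_i - y_i|^4)^(1/4) = (|0.77 - 4.68|^4 + |-2.43 - 3.92|^4 + |-3.77 - 4.63|^4 + |-2.62 - 3.19|^4 + |4.18 - (-4.38)|^4)^(1/4)
= (3.91^4 + 6.35^4 + 8.4^4 + 5.81^4 + 8.56^4)^(1/4) ≈ (233.726 + 1625.904 + 4978.7136 + 1139.4743 + 5369.0205)^(1/4) = (13346.8384)^(1/4) ≈ 10.7484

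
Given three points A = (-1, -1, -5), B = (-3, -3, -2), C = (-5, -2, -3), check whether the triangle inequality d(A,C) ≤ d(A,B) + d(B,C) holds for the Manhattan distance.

d(A,B) = 2 + 2 + 3 = 7, d(B,C) = 2 + 1 + 1 = 4, d(A,C) = 4 + 1 + 2 = 7.
d(A,C) = 7 ≤ 7 + 4 = 11. Triangle inequality is satisfied.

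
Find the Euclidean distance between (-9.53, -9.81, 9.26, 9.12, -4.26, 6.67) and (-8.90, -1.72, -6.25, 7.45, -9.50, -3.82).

√(Σ(x_i - y_i)²) = √((-9.53 - (-8.9))² + (-9.81 - (-1.72))² + (9.26 - (-6.25))² + (9.12 - 7.45)² + (-4.26 - (-9.5))² + (6.67 - (-3.82))²)
= √((-0.63)² + (-8.09)² + 15.51² + 1.67² + 5.24² + 10.49²) = √(0.3969 + 65.4481 + 240.5601 + 2.7889 + 27.4576 + 110.0401) = √446.6917 ≈ 21.1351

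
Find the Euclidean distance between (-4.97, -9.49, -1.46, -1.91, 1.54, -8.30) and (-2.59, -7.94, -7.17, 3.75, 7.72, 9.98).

√(Σ(x_i - y_i)²) = √((-4.97 - (-2.59))² + (-9.49 - (-7.94))² + (-1.46 - (-7.17))² + (-1.91 - 3.75)² + (1.54 - 7.72)² + (-8.3 - 9.98)²)
= √((-2.38)² + (-1.55)² + 5.71² + (-5.66)² + (-6.18)² + (-18.28)²) = √(5.6644 + 2.4025 + 32.6041 + 32.0356 + 38.1924 + 334.1584) = √445.0574 ≈ 21.0964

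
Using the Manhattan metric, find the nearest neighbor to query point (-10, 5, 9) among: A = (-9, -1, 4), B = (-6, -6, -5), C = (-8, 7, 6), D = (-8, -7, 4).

Distances: d(A) = 12, d(B) = 29, d(C) = 7, d(D) = 19. Nearest: C = (-8, 7, 6) with distance 7.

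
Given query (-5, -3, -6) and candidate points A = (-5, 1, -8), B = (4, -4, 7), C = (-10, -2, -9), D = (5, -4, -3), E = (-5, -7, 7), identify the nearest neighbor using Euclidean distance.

Distances: d(A) ≈ 4.4721, d(B) ≈ 15.843, d(C) ≈ 5.9161, d(D) ≈ 10.4881, d(E) ≈ 13.6015. Nearest: A = (-5, 1, -8) with distance 4.4721.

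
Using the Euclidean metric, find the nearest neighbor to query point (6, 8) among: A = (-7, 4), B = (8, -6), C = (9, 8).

Distances: d(A) ≈ 13.6015, d(B) ≈ 14.1421, d(C) = 3. Nearest: C = (9, 8) with distance 3.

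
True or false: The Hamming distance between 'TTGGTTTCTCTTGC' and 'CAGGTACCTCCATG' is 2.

Differing positions: 1, 2, 6, 7, 11, 12, 13, 14. Hamming distance = 8, so the claim that d_H = 2 is false.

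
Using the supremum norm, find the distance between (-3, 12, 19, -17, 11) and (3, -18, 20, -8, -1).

max(|x_i - y_i|) = max(|-3 - 3|, |12 - (-18)|, |19 - 20|, |-17 - (-8)|, |11 - (-1)|) = max(6, 30, 1, 9, 12) = 30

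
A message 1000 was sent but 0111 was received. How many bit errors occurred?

Differing positions: 1, 2, 3, 4. Hamming distance = 4.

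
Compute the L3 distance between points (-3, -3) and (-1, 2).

(Σ|x_i - y_i|^3)^(1/3) = (|-3 - (-1)|^3 + |-3 - 2|^3)^(1/3)
= (2^3 + 5^3)^(1/3) = (8 + 125)^(1/3) = (133)^(1/3) ≈ 5.1045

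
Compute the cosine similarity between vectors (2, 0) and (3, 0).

With u = (2, 0), v = (3, 0):
u·v = 2·3 + 0·0 = 6 + 0 = 6.
|u| = √(2² + 0²) = √4, |v| = √(3² + 0²) = √9, so |u||v| = √(4·9) = √36 = 6.
cos θ = (u·v)/(|u||v|) = 6/6 = 1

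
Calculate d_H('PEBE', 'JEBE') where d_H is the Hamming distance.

Differing positions: 1. Hamming distance = 1.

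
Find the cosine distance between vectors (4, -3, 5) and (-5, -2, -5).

With u = (4, -3, 5), v = (-5, -2, -5):
u·v = 4·(-5) + (-3)·(-2) + 5·(-5) = (-20) + 6 + (-25) = -39.
|u| = √(4² + (-3)² + 5²) = √50, |v| = √((-5)² + (-2)² + (-5)²) = √54, so |u||v| = √(50·54) = √2700.
cos θ = (u·v)/(|u||v|) = -39/√2700 ≈ -0.7506
Cosine distance = 1 - cos θ ≈ 1 - (-0.7506) = 1.7506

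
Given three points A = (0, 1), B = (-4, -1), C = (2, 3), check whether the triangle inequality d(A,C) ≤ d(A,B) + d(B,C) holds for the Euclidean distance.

d(A,B) = √(4² + 2²) = √20 ≈ 4.4721, d(B,C) = √(6² + 4²) = √52 ≈ 7.2111, d(A,C) = √(2² + 2²) = √8 ≈ 2.8284.
d(A,C) ≈ 2.8284 ≤ 4.4721 + 7.2111 = 11.6832. Triangle inequality is satisfied.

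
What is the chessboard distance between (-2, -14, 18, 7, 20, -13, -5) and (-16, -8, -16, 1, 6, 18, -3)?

max(|x_i - y_i|) = max(|-2 - (-16)|, |-14 - (-8)|, |18 - (-16)|, |7 - 1|, |20 - 6|, |-13 - 18|, |-5 - (-3)|) = max(14, 6, 34, 6, 14, 31, 2) = 34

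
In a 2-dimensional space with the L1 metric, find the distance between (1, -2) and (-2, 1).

Σ|x_i - y_i| = |1 - (-2)| + |-2 - 1| = 3 + 3 = 6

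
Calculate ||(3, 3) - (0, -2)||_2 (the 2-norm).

(Σ|x_i - y_i|^2)^(1/2) = (|3 - 0|^2 + |3 - (-2)|^2)^(1/2)
= (3^2 + 5^2)^(1/2) = (9 + 25)^(1/2) = (34)^(1/2) ≈ 5.831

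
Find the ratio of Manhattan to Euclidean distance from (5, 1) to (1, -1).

L1 = |5 - 1| + |1 - (-1)| = 4 + 2 = 6
L2 = √(4² + 2²) = √20 ≈ 4.4721
L1 ≥ L2 always (equality iff movement is along one axis); L1 > L2 here.
Ratio L1/L2 = 6/√20 ≈ 1.3416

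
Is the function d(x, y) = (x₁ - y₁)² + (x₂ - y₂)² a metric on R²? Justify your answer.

No. The squared Euclidean distance fails the triangle inequality. Counterexample: x = (0, 0), y = (5, 1), z = (10, 2). d(x,z) = 10² + 2² = 104, but d(x,y) + d(y,z) = (5² + 1²) + (5² + 1²) = 26 + 26 = 52. Since 104 > 52, the triangle inequality is violated. (Note: √d, the ordinary Euclidean distance, IS a metric.)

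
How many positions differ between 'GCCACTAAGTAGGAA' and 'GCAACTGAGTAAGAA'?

Differing positions: 3, 7, 12. Hamming distance = 3.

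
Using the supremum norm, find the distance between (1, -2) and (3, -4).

max(|x_i - y_i|) = max(|1 - 3|, |-2 - (-4)|) = max(2, 2) = 2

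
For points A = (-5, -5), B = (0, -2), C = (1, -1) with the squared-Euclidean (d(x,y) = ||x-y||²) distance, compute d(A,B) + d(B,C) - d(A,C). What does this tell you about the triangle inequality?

d(A,B) = 5² + 3² = 34, d(B,C) = 1² + 1² = 2, d(A,C) = 6² + 4² = 52.
d(A,B) + d(B,C) - d(A,C) = 34 + 2 - 52 = 36 - 52 = -16. This is < 0, so the triangle inequality FAILS for these points (squared-Euclidean is not a metric).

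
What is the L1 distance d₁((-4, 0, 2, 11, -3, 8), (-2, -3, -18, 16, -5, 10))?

Σ|x_i - y_i| = |-4 - (-2)| + |0 - (-3)| + |2 - (-18)| + |11 - 16| + |-3 - (-5)| + |8 - 10| = 2 + 3 + 20 + 5 + 2 + 2 = 34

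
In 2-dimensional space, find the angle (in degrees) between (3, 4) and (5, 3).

With u = (3, 4), v = (5, 3):
u·v = 3·5 + 4·3 = 15 + 12 = 27.
|u| = √(3² + 4²) = √25, |v| = √(5² + 3²) = √34, so |u||v| = √(25·34) = √850.
cos θ = (u·v)/(|u||v|) = 27/√850 ≈ 0.926092
θ = arccos(0.926092) ≈ 22.17°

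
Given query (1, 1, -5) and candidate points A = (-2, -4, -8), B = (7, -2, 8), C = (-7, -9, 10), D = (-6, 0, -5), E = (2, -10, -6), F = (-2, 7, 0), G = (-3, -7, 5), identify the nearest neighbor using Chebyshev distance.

Distances: d(A) = 5, d(B) = 13, d(C) = 15, d(D) = 7, d(E) = 11, d(F) = 6, d(G) = 10. Nearest: A = (-2, -4, -8) with distance 5.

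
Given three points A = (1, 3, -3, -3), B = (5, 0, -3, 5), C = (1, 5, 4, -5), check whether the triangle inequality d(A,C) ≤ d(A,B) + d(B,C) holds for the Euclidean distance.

d(A,B) = √(4² + 3² + 0² + 8²) = √89 ≈ 9.434, d(B,C) = √(4² + 5² + 7² + 10²) = √190 ≈ 13.784, d(A,C) = √(0² + 2² + 7² + 2²) = √57 ≈ 7.5498.
d(A,C) ≈ 7.5498 ≤ 9.434 + 13.784 = 23.218. Triangle inequality is satisfied.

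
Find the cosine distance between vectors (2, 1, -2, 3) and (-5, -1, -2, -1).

With u = (2, 1, -2, 3), v = (-5, -1, -2, -1):
u·v = 2·(-5) + 1·(-1) + (-2)·(-2) + 3·(-1) = (-10) + (-1) + 4 + (-3) = -10.
|u| = √(2² + 1² + (-2)² + 3²) = √18, |v| = √((-5)² + (-1)² + (-2)² + (-1)²) = √31, so |u||v| = √(18·31) = √558.
cos θ = (u·v)/(|u||v|) = -10/√558 ≈ -0.4233
Cosine distance = 1 - cos θ ≈ 1 - (-0.4233) = 1.4233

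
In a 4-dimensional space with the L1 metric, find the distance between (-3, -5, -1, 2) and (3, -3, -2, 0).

Σ|x_i - y_i| = |-3 - 3| + |-5 - (-3)| + |-1 - (-2)| + |2 - 0| = 6 + 2 + 1 + 2 = 11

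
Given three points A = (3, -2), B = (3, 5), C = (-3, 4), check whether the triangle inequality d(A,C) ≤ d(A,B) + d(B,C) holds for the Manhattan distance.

d(A,B) = 0 + 7 = 7, d(B,C) = 6 + 1 = 7, d(A,C) = 6 + 6 = 12.
d(A,C) = 12 ≤ 7 + 7 = 14. Triangle inequality is satisfied.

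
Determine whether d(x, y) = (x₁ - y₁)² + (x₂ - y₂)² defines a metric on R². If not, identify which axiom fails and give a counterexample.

No. The squared Euclidean distance fails the triangle inequality. Counterexample: x = (0, 0), y = (4, 1), z = (8, 2). d(x,z) = 8² + 2² = 68, but d(x,y) + d(y,z) = (4² + 1²) + (4² + 1²) = 17 + 17 = 34. Since 68 > 34, the triangle inequality is violated. (Note: √d, the ordinary Euclidean distance, IS a metric.)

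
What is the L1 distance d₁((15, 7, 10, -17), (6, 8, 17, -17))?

Σ|x_i - y_i| = |15 - 6| + |7 - 8| + |10 - 17| + |-17 - (-17)| = 9 + 1 + 7 + 0 = 17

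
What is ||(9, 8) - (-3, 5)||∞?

max(|x_i - y_i|) = max(|9 - (-3)|, |8 - 5|) = max(12, 3) = 12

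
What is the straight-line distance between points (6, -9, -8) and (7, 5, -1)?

√(Σ(x_i - y_i)²) = √((6 - 7)² + (-9 - 5)² + (-8 - (-1))²)
= √((-1)² + (-14)² + (-7)²) = √(1 + 196 + 49) = √246 ≈ 15.6844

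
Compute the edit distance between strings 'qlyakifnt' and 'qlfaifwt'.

Let D[i][j] be the edit distance between the first i characters of 'qlyakifnt' and the first j characters of 'qlfaifwt', with D[i][0] = i, D[0][j] = j, and D[i][j] = D[i-1][j-1] if the characters match, else 1 + min(D[i-1][j], D[i][j-1], D[i-1][j-1]). Filling the table (rows: prefixes of 'qlyakifnt', columns: prefixes of 'qlfaifwt'):
     ε  q  l  f  a  i  f  w  t
  ε  0  1  2  3  4  5  6  7  8
  q  1  0  1  2  3  4  5  6  7
  l  2  1  0  1  2  3  4  5  6
  y  3  2  1  1  2  3  4  5  6
  a  4  3  2  2  1  2  3  4  5
  k  5  4  3  3  2  2  3  4  5
  i  6  5  4  4  3  2  3  4  5
  f  7  6  5  4  4  3  2  3  4
  n  8  7  6  5  5  4  3  3  4
  t  9  8  7  6  6  5  4  4  3
The bottom-right entry gives D[9][8] = 3, so no sequence of fewer than 3 edits works. Backtracking through the table gives one optimal edit sequence (3 edits):
  qlyakifnt → qlfakifnt (sub y→f @3)
  qlfakifnt → qlfaifnt (del k @5)
  qlfaifnt → qlfaifwt (sub n→w @7)
Edit distance = 3.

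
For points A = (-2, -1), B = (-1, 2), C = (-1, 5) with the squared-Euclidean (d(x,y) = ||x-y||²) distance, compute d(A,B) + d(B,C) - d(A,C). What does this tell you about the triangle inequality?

d(A,B) = 1² + 3² = 10, d(B,C) = 0² + 3² = 9, d(A,C) = 1² + 6² = 37.
d(A,B) + d(B,C) - d(A,C) = 10 + 9 - 37 = 19 - 37 = -18. This is < 0, so the triangle inequality FAILS for these points (squared-Euclidean is not a metric).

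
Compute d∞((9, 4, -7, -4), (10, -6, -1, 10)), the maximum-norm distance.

max(|x_i - y_i|) = max(|9 - 10|, |4 - (-6)|, |-7 - (-1)|, |-4 - 10|) = max(1, 10, 6, 14) = 14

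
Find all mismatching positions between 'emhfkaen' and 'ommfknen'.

Differing positions: 1, 3, 6. Hamming distance = 3.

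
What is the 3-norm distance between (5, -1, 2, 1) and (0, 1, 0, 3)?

(Σ|x_i - y_i|^3)^(1/3) = (|5 - 0|^3 + |-1 - 1|^3 + |2 - 0|^3 + |1 - 3|^3)^(1/3)
= (5^3 + 2^3 + 2^3 + 2^3)^(1/3) = (125 + 8 + 8 + 8)^(1/3) = (149)^(1/3) ≈ 5.3015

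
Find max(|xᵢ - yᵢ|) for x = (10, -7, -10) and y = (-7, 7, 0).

max(|x_i - y_i|) = max(|10 - (-7)|, |-7 - 7|, |-10 - 0|) = max(17, 14, 10) = 17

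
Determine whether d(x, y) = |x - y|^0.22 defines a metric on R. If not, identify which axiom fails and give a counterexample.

Yes. With 0 < p = 0.22 ≤ 1, d(x,y) = |x-y|^0.22 is a metric on R. Non-negativity and symmetry are immediate; |x-y|^0.22 = 0 ⟺ |x-y| = 0 ⟺ x = y. For the triangle inequality, the function t ↦ t^0.22 is subadditive on [0,∞) when p ≤ 1, so |x-z|^0.22 ≤ (|x-y| + |y-z|)^0.22 ≤ |x-y|^0.22 + |y-z|^0.22.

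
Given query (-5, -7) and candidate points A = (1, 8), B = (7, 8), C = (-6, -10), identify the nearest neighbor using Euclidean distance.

Distances: d(A) ≈ 16.1555, d(B) ≈ 19.2094, d(C) ≈ 3.1623. Nearest: C = (-6, -10) with distance 3.1623.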